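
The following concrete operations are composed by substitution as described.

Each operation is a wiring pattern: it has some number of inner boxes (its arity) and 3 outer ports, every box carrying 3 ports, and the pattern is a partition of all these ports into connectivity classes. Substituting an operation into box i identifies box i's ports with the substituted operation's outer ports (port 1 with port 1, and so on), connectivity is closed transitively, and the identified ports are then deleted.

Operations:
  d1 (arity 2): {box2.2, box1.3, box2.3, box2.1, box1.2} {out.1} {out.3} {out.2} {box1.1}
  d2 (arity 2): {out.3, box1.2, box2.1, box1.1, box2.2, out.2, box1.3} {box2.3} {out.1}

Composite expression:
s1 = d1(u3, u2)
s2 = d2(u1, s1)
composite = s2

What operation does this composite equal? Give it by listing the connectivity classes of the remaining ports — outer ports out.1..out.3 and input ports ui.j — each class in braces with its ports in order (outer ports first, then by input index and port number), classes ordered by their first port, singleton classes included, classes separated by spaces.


{out.1} {out.2, out.3, u1.1, u1.2, u1.3} {u2.1, u2.2, u2.3, u3.2, u3.3} {u3.1}

Substituting into d2 glues patterns; closure does the rest.
the subtree at d1 composes to {out.1} {out.2} {out.3} {u2.1, u2.2, u2.3, u3.2, u3.3} {u3.1} on (u3, u2); out.j = own outer ports
the subtree at d2 composes to {out.1} {out.2, out.3, u1.1, u1.2, u1.3} {u2.1, u2.2, u2.3, u3.2, u3.3} {u3.1} on (u1, u3, u2); out.j = own outer ports


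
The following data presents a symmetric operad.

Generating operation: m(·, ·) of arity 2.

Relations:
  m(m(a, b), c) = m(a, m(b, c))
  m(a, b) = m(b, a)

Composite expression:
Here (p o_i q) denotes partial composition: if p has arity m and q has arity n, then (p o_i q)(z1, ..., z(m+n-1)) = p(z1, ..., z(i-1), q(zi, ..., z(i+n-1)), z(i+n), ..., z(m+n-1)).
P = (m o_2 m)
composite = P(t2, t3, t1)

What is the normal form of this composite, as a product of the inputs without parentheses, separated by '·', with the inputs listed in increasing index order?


With m associative and commutative, the t-input set is all that matters.
m(t3, t1) unparenthesizes to t3 · t1
m(t2, m(t3, t1)) unparenthesizes to t2 · t3 · t1
commutativity sorts the factors: t1 · t2 · t3

t1 · t2 · t3


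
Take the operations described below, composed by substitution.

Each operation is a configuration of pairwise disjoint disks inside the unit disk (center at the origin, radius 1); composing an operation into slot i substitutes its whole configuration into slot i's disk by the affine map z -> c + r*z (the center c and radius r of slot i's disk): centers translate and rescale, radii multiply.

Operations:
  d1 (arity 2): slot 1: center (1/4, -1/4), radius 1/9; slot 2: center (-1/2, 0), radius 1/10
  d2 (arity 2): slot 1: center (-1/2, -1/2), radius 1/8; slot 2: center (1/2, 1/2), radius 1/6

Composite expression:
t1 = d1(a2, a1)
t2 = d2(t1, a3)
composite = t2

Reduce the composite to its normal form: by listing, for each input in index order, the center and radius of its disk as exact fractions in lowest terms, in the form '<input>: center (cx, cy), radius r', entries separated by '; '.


Below d2, radii multiply path by path; the a-disk centers shift.
tracing a2 down its 2-map path: center (-15/32, -17/32), radius 1/72
tracing a1 down its 2-map path: center (-9/16, -1/2), radius 1/80
tracing a3 down its 1-map path: center (1/2, 1/2), radius 1/6

a1: center (-9/16, -1/2), radius 1/80; a2: center (-15/32, -17/32), radius 1/72; a3: center (1/2, 1/2), radius 1/6


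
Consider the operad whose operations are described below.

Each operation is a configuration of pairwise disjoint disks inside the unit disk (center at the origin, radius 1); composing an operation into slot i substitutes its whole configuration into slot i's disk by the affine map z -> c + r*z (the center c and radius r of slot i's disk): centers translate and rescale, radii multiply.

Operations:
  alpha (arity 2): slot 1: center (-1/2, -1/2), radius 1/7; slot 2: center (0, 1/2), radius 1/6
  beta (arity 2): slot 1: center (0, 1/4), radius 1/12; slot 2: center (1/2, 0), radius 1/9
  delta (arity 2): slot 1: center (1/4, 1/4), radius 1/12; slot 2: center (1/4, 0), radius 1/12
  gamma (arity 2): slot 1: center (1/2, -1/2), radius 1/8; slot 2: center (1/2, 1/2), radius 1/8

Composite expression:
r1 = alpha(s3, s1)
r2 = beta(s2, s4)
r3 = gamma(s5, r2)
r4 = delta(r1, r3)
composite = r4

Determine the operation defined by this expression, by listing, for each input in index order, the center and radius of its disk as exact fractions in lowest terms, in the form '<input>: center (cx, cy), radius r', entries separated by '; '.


s1: center (1/4, 7/24), radius 1/72; s2: center (7/24, 17/384), radius 1/1152; s3: center (5/24, 5/24), radius 1/84; s4: center (19/64, 1/24), radius 1/864; s5: center (7/24, -1/24), radius 1/96

Below delta, radii multiply path by path; the s-disk centers shift.
for s3, the 2-step affine chain lands on center (5/24, 5/24), radius 1/84
for s1, the 2-step affine chain lands on center (1/4, 7/24), radius 1/72
for s5, the 2-step affine chain lands on center (7/24, -1/24), radius 1/96
for s2, the 3-step affine chain lands on center (7/24, 17/384), radius 1/1152
for s4, the 3-step affine chain lands on center (19/64, 1/24), radius 1/864


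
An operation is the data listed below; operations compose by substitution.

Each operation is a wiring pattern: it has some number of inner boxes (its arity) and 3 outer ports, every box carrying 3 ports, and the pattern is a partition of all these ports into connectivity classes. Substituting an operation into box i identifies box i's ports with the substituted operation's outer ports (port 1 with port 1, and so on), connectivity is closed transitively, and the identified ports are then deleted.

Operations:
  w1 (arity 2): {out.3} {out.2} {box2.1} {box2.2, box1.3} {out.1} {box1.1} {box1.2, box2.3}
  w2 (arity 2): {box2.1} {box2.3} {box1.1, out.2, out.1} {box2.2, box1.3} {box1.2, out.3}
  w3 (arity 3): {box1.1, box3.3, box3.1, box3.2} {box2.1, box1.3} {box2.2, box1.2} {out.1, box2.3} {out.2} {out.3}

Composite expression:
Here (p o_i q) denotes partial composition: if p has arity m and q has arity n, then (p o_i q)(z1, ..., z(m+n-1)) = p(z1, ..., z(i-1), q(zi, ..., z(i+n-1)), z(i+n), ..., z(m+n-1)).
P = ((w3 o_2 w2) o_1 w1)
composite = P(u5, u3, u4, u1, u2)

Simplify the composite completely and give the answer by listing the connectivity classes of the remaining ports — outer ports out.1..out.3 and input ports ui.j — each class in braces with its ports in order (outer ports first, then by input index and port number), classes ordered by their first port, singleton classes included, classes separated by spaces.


Reachability decides: close wires over w3-identified ports.
after w1, the pattern on (u5, u3) reads {out.1} {out.2} {out.3} {u3.1} {u3.2, u5.3} {u3.3, u5.2} {u5.1} (out.j = its outer ports)
after w2, the pattern on (u4, u1) reads {out.1, out.2, u4.1} {out.3, u4.2} {u1.1} {u1.2, u4.3} {u1.3} (out.j = its outer ports)
after w3, the pattern on (u5, u3, u4, u1, u2) reads {out.1, u4.2} {out.2} {out.3} {u1.1} {u1.2, u4.3} {u1.3} {u2.1, u2.2, u2.3} {u3.1} {u3.2, u5.3} {u3.3, u5.2} {u4.1} {u5.1} (out.j = its outer ports)

{out.1, u4.2} {out.2} {out.3} {u1.1} {u1.2, u4.3} {u1.3} {u2.1, u2.2, u2.3} {u3.1} {u3.2, u5.3} {u3.3, u5.2} {u4.1} {u5.1}


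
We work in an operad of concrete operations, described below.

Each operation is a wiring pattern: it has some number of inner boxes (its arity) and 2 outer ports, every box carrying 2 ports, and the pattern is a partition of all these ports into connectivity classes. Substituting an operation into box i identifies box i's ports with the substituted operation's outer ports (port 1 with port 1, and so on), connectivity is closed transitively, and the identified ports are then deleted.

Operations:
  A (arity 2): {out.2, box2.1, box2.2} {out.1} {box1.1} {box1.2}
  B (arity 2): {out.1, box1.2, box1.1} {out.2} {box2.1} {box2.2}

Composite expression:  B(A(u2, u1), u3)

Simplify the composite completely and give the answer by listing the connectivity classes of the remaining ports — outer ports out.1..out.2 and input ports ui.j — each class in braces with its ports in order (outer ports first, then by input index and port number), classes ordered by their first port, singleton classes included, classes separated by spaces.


{out.1, u1.1, u1.2} {out.2} {u2.1} {u2.2} {u3.1} {u3.2}

Two ports join when wires chain via B-identified ports.
stage A: inputs (u2, u1), connectivity {out.1} {out.2, u1.1, u1.2} {u2.1} {u2.2}, out.j its boundary
stage B: inputs (u2, u1, u3), connectivity {out.1, u1.1, u1.2} {out.2} {u2.1} {u2.2} {u3.1} {u3.2}, out.j its boundary


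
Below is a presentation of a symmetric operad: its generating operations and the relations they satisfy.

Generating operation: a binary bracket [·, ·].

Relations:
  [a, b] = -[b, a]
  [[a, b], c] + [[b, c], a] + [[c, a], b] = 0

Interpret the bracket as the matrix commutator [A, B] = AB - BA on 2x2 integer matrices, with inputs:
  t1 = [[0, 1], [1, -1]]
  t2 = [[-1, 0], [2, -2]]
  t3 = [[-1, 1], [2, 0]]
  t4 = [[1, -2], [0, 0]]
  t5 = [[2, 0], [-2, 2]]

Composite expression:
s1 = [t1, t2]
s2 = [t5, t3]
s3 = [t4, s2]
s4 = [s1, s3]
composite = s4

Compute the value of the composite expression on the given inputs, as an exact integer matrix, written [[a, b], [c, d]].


[t1, t2] = [[2, -1], [-1, -2]]
[t5, t3] = [[2, 0], [2, -2]]
[t4, [t5, t3]] = [[-4, 8], [-2, 4]]
[[t1, t2], [t4, [t5, t3]]] = [[10, 24], [16, -10]]

[[10, 24], [16, -10]]


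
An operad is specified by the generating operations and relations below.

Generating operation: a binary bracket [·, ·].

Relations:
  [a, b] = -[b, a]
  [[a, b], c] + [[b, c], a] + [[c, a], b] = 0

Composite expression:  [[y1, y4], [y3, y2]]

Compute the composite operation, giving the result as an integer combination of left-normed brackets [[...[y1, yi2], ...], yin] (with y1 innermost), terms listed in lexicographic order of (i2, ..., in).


Antisymmetry and Jacobi reduce to y1-anchored left-normed brackets.
Composite bracket: [[y1, y4], [y3, y2]]
Each bracket splits as ab - ba, giving 8 signed words (2^3 = 8).
The y1-initial words carry the normal form:
  the word y1y4y2y3 carries sign -1 and contributes -[[[y1, y4], y2], y3]
  the word y1y4y3y2 carries sign +1 and contributes +[[[y1, y4], y3], y2]

-[[[y1, y4], y2], y3] + [[[y1, y4], y3], y2]


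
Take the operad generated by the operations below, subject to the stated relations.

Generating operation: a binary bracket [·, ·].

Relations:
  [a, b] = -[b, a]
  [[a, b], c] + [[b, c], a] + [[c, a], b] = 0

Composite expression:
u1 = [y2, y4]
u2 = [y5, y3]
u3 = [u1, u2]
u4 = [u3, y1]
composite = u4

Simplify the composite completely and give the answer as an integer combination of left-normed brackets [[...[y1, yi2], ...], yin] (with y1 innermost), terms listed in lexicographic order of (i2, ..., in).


[[[[y1, y2], y4], y3], y5] - [[[[y1, y2], y4], y5], y3] - [[[[y1, y3], y5], y2], y4] + [[[[y1, y3], y5], y4], y2] - [[[[y1, y4], y2], y3], y5] + [[[[y1, y4], y2], y5], y3] + [[[[y1, y5], y3], y2], y4] - [[[[y1, y5], y3], y4], y2]

Left-normed coefficients sit on the y1-initial expansion words.
Composite bracket: [[[y2, y4], [y5, y3]], y1]
The bracket unfolds into 16 signed words via [a, b] = ab - ba (2^4 = 16).
Collect the words opening with y1:
  the word y1y2y4y3y5 carries sign +1 and contributes +[[[[y1, y2], y4], y3], y5]
  the word y1y2y4y5y3 carries sign -1 and contributes -[[[[y1, y2], y4], y5], y3]
  the word y1y3y5y2y4 carries sign -1 and contributes -[[[[y1, y3], y5], y2], y4]
  the word y1y3y5y4y2 carries sign +1 and contributes +[[[[y1, y3], y5], y4], y2]
  the word y1y4y2y3y5 carries sign -1 and contributes -[[[[y1, y4], y2], y3], y5]
  the word y1y4y2y5y3 carries sign +1 and contributes +[[[[y1, y4], y2], y5], y3]
  the word y1y5y3y2y4 carries sign +1 and contributes +[[[[y1, y5], y3], y2], y4]
  the word y1y5y3y4y2 carries sign -1 and contributes -[[[[y1, y5], y3], y4], y2]


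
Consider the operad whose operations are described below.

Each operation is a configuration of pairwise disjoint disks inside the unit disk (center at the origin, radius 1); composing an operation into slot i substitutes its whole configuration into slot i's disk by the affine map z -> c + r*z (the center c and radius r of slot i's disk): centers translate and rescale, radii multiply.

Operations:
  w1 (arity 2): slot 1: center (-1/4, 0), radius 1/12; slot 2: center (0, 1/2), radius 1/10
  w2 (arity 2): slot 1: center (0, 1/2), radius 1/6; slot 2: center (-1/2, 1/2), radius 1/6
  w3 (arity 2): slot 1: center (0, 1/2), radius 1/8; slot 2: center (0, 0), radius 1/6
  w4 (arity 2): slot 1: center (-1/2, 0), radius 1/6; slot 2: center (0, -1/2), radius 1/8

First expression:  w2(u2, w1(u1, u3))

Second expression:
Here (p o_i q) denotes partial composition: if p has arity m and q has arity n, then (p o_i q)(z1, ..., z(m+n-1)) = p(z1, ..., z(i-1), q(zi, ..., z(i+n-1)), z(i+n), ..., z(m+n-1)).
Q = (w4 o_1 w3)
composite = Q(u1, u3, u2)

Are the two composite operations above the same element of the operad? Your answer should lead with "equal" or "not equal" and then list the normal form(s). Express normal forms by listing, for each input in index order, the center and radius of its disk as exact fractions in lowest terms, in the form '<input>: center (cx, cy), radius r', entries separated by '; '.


The first expression reduces to u1: center (-13/24, 1/2), radius 1/72; u2: center (0, 1/2), radius 1/6; u3: center (-1/2, 7/12), radius 1/60
The second expression reduces to u1: center (-1/2, 1/12), radius 1/48; u2: center (0, -1/2), radius 1/8; u3: center (-1/2, 0), radius 1/36
No match — not equal.

not equal; first: u1: center (-13/24, 1/2), radius 1/72; u2: center (0, 1/2), radius 1/6; u3: center (-1/2, 7/12), radius 1/60; second: u1: center (-1/2, 1/12), radius 1/48; u2: center (0, -1/2), radius 1/8; u3: center (-1/2, 0), radius 1/36


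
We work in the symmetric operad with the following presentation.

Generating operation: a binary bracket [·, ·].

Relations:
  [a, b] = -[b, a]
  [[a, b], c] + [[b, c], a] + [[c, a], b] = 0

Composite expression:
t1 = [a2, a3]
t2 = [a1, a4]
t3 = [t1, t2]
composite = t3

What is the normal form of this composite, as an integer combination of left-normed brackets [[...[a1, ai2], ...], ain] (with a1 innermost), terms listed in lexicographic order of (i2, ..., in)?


-[[[a1, a4], a2], a3] + [[[a1, a4], a3], a2]

Expand each bracket as ab - ba; the a1-initial words give the coefficients.
Composite bracket: [[a2, a3], [a1, a4]]
Under [a, b] = ab - ba we get 8 signed associative words (2^3 = 8).
Keep just the words that open with a1:
  sign of a1a4a2a3 is -1, so it contributes -[[[a1, a4], a2], a3]
  sign of a1a4a3a2 is +1, so it contributes +[[[a1, a4], a3], a2]


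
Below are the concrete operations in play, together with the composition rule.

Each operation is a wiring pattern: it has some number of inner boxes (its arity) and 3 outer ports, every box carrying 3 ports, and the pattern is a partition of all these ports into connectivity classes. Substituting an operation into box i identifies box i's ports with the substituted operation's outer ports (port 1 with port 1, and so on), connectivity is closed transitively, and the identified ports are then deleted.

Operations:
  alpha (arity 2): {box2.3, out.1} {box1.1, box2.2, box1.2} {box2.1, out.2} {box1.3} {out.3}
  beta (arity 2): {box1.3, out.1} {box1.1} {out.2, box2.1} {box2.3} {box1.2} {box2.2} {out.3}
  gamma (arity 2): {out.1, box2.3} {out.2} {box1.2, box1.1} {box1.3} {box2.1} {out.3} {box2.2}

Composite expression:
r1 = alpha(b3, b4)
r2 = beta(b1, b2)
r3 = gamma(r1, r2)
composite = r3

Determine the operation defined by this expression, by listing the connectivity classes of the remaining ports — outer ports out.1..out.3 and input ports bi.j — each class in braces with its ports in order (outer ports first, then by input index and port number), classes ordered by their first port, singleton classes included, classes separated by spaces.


After gluing at gamma, chains via deleted ports link the b-ports.
the subtree at alpha composes to {out.1, b4.3} {out.2, b4.1} {out.3} {b3.1, b3.2, b4.2} {b3.3} on (b3, b4); out.j = own outer ports
the subtree at beta composes to {out.1, b1.3} {out.2, b2.1} {out.3} {b1.1} {b1.2} {b2.2} {b2.3} on (b1, b2); out.j = own outer ports
the subtree at gamma composes to {out.1} {out.2} {out.3} {b1.1} {b1.2} {b1.3} {b2.1} {b2.2} {b2.3} {b3.1, b3.2, b4.2} {b3.3} {b4.1, b4.3} on (b3, b4, b1, b2); out.j = own outer ports

{out.1} {out.2} {out.3} {b1.1} {b1.2} {b1.3} {b2.1} {b2.2} {b2.3} {b3.1, b3.2, b4.2} {b3.3} {b4.1, b4.3}


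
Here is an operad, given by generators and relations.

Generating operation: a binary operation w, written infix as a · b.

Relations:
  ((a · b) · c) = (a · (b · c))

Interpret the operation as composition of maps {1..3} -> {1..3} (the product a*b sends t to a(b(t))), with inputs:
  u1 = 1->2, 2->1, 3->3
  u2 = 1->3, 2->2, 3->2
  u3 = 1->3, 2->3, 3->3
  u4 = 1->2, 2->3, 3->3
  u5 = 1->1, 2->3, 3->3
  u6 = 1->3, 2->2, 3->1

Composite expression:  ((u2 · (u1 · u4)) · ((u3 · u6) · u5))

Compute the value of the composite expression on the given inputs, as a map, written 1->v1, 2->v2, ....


1->2, 2->2, 3->2

(u1 · u4) = 1->1, 2->3, 3->3
(u2 · (u1 · u4)) = 1->3, 2->2, 3->2
(u3 · u6) = 1->3, 2->3, 3->3
((u3 · u6) · u5) = 1->3, 2->3, 3->3
((u2 · (u1 · u4)) · ((u3 · u6) · u5)) = 1->2, 2->2, 3->2


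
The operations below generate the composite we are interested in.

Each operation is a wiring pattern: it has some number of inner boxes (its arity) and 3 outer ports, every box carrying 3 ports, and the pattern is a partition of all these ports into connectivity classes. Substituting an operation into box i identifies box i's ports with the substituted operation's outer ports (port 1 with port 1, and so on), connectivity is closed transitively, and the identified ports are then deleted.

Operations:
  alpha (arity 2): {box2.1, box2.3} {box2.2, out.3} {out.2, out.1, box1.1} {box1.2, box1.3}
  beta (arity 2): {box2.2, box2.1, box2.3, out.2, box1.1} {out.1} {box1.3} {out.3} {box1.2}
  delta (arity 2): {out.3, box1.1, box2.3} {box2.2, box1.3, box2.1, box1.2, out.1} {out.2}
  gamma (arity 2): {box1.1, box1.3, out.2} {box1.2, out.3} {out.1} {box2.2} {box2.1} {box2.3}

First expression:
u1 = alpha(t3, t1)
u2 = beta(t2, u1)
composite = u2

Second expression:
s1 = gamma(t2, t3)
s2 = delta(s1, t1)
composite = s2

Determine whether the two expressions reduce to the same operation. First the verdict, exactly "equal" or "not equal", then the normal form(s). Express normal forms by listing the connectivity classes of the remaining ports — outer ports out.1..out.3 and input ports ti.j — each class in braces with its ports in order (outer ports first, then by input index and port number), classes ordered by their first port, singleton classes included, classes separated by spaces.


In normal form, the first expression is {out.1} {out.2, t1.2, t2.1, t3.1} {out.3} {t1.1, t1.3} {t2.2} {t2.3} {t3.2, t3.3}
In normal form, the second expression is {out.1, t1.1, t1.2, t2.1, t2.2, t2.3} {out.2} {out.3, t1.3} {t3.1} {t3.2} {t3.3}
They disagree, so not equal.

not equal — first {out.1} {out.2, t1.2, t2.1, t3.1} {out.3} {t1.1, t1.3} {t2.2} {t2.3} {t3.2, t3.3}, second {out.1, t1.1, t1.2, t2.1, t2.2, t2.3} {out.2} {out.3, t1.3} {t3.1} {t3.2} {t3.3}


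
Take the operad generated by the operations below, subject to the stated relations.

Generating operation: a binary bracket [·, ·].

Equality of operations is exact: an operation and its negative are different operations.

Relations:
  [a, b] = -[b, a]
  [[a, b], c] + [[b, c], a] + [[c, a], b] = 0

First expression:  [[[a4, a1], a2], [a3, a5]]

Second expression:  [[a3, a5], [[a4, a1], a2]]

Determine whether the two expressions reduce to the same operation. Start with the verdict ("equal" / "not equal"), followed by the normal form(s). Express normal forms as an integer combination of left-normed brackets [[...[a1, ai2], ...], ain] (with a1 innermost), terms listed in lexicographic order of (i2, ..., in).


not equal — first -[[[[a1, a4], a2], a3], a5] + [[[[a1, a4], a2], a5], a3], second [[[[a1, a4], a2], a3], a5] - [[[[a1, a4], a2], a5], a3]

The first composite normalizes to -[[[[a1, a4], a2], a3], a5] + [[[[a1, a4], a2], a5], a3]
The second composite normalizes to [[[[a1, a4], a2], a3], a5] - [[[[a1, a4], a2], a5], a3]
Distinct normal forms: not equal.


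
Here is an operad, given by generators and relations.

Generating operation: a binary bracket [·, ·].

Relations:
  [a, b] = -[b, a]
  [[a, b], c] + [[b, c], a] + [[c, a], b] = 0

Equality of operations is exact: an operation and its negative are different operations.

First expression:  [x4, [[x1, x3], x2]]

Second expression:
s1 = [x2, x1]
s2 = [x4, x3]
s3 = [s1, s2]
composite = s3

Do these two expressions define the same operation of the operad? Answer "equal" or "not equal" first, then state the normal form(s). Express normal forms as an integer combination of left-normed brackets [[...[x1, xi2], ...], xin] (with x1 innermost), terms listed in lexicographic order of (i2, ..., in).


Normal form of the first expression: -[[[x1, x3], x2], x4]
Normal form of the second expression: [[[x1, x2], x3], x4] - [[[x1, x2], x4], x3]
The forms do not match — not equal.

not equal — first -[[[x1, x3], x2], x4], second [[[x1, x2], x3], x4] - [[[x1, x2], x4], x3]


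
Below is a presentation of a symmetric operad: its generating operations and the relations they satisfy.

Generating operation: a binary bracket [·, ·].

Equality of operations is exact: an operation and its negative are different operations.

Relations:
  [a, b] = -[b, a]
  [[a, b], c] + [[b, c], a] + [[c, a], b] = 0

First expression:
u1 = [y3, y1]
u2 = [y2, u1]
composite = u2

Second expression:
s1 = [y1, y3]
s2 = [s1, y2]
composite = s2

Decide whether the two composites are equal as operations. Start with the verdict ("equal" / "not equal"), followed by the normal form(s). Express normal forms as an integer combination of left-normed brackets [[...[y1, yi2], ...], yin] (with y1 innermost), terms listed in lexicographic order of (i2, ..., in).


equal: each reduces to [[y1, y3], y2]

In normal form, the first expression is [[y1, y3], y2]
In normal form, the second expression is [[y1, y3], y2]
Same normal form: equal.


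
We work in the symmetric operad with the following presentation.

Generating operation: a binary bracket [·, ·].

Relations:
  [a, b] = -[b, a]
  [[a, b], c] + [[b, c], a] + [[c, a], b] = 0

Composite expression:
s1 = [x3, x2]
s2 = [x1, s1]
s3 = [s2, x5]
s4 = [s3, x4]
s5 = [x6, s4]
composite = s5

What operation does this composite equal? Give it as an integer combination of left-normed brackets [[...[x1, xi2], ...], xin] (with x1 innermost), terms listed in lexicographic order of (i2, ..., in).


Skip Jacobi rewriting: expand, keep x1-initial words, read off terms.
Composite bracket: [x6, [[[x1, [x3, x2]], x5], x4]]
Under [a, b] = ab - ba we get 32 signed associative words (2^5 = 32).
The x1-initial words carry the normal form:
  x1x2x3x5x4x6 (sign +1) contributes +[[[[[x1, x2], x3], x5], x4], x6]
  x1x3x2x5x4x6 (sign -1) contributes -[[[[[x1, x3], x2], x5], x4], x6]

[[[[[x1, x2], x3], x5], x4], x6] - [[[[[x1, x3], x2], x5], x4], x6]


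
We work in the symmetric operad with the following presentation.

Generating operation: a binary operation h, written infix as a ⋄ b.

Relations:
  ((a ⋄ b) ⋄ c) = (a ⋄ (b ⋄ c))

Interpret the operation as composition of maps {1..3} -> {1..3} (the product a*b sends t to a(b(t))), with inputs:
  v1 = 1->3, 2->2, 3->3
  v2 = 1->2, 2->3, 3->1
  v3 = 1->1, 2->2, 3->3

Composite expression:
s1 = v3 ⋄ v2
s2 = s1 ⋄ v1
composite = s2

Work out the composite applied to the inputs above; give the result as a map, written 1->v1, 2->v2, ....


(v3 ⋄ v2) = 1->2, 2->3, 3->1
((v3 ⋄ v2) ⋄ v1) = 1->1, 2->3, 3->1

1->1, 2->3, 3->1


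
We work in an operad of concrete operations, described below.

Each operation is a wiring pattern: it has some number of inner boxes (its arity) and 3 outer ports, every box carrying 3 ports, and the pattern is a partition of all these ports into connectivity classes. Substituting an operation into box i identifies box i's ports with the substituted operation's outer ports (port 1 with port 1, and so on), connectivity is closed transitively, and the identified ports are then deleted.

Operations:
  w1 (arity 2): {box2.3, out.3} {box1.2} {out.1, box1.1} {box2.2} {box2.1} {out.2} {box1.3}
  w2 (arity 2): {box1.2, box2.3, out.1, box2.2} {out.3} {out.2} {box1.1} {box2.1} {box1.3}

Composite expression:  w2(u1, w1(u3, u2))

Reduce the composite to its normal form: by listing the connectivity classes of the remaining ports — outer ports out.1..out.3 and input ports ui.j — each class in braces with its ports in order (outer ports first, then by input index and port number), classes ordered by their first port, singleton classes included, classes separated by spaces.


{out.1, u1.2, u2.3} {out.2} {out.3} {u1.1} {u1.3} {u2.1} {u2.2} {u3.1} {u3.2} {u3.3}

After gluing at w2, chains via deleted ports link the u-ports.
w1 over (u3, u2) gives {out.1, u3.1} {out.2} {out.3, u2.3} {u2.1} {u2.2} {u3.2} {u3.3}, out.j being that stage's outer ports
w2 over (u1, u3, u2) gives {out.1, u1.2, u2.3} {out.2} {out.3} {u1.1} {u1.3} {u2.1} {u2.2} {u3.1} {u3.2} {u3.3}, out.j being that stage's outer ports


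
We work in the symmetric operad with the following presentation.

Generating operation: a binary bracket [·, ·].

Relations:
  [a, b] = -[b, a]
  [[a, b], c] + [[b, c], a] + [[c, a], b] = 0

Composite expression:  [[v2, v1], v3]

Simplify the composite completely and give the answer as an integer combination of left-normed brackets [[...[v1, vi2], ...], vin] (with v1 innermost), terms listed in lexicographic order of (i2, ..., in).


A multilinear Lie element is pinned by v1-initial words (v1 innermost).
Composite bracket: [[v2, v1], v3]
Full expansion: 4 signed words from ab - ba (2^2 = 4).
Collect the words opening with v1:
  word v1v2v3 has sign -1, contributing -[[v1, v2], v3]

-[[v1, v2], v3]


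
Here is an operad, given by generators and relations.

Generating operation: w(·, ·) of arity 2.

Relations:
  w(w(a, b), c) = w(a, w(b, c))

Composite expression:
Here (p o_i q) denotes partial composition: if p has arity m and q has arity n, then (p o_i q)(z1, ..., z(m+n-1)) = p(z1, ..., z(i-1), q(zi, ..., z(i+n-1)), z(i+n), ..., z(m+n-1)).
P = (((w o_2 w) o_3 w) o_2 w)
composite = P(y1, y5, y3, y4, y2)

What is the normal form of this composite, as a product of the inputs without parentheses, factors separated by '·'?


Every regrouping of w is equal, so read the y-inputs in written order.
w(y5, y3) spells out as y5 · y3
w(y4, y2) spells out as y4 · y2
w(w(y5, y3), w(y4, y2)) spells out as y5 · y3 · y4 · y2
w(y1, w(w(y5, y3), w(y4, y2))) spells out as y1 · y5 · y3 · y4 · y2

y1 · y5 · y3 · y4 · y2


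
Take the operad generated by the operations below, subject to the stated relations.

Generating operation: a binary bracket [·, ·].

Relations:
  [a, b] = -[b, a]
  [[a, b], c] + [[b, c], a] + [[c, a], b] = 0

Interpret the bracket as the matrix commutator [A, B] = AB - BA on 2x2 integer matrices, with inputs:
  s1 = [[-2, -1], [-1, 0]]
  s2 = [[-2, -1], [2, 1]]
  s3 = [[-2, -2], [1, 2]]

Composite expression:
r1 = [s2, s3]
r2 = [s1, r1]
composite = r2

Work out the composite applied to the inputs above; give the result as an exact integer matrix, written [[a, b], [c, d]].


[s2, s3] = [[3, 2], [-5, -3]]
[s1, [s2, s3]] = [[7, 2], [-16, -7]]

[[7, 2], [-16, -7]]


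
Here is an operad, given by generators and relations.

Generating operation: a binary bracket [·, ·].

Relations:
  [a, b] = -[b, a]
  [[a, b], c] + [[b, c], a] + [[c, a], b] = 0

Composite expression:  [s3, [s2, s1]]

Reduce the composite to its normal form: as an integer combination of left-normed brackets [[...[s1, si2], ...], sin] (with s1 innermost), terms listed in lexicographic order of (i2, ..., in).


[[s1, s2], s3]

Antisymmetry and Jacobi reduce to s1-anchored left-normed brackets.
Composite bracket: [s3, [s2, s1]]
Applying ab - ba throughout gives 4 signed words (2^2 = 4).
Collect the words opening with s1:
  s1s2s3 appears with sign +1, giving the term +[[s1, s2], s3]


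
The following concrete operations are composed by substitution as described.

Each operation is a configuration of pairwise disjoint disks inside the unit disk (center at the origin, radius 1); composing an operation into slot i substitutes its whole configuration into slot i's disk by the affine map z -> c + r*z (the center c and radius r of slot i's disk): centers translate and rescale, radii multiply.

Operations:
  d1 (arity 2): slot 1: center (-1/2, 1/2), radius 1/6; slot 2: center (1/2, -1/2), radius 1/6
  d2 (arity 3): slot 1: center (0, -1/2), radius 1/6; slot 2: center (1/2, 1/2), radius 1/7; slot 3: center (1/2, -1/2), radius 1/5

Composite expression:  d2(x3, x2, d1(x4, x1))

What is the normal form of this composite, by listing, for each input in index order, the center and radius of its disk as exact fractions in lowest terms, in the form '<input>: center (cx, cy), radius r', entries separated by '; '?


x1: center (3/5, -3/5), radius 1/30; x2: center (1/2, 1/2), radius 1/7; x3: center (0, -1/2), radius 1/6; x4: center (2/5, -2/5), radius 1/30

Only the slot chain above each x matters under d2; compose those maps.
for x3, the 1-step affine chain lands on center (0, -1/2), radius 1/6
for x2, the 1-step affine chain lands on center (1/2, 1/2), radius 1/7
for x4, the 2-step affine chain lands on center (2/5, -2/5), radius 1/30
for x1, the 2-step affine chain lands on center (3/5, -3/5), radius 1/30


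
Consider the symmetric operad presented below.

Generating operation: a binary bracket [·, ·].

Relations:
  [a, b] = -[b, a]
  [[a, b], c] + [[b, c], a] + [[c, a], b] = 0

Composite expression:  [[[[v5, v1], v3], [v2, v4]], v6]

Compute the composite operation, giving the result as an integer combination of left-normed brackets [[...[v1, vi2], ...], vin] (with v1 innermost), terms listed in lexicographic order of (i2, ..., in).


-[[[[[v1, v5], v3], v2], v4], v6] + [[[[[v1, v5], v3], v4], v2], v6]


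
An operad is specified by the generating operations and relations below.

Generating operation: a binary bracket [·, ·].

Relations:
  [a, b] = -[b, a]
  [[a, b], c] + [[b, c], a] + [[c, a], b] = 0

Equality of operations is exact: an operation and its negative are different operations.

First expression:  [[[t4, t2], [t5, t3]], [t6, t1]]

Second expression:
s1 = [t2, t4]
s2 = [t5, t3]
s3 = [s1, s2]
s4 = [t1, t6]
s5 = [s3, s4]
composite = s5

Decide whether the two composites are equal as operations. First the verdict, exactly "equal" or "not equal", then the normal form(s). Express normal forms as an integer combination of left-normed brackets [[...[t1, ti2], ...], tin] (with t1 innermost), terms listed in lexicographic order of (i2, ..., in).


equal; both compose to [[[[[t1, t6], t2], t4], t3], t5] - [[[[[t1, t6], t2], t4], t5], t3] - [[[[[t1, t6], t3], t5], t2], t4] + [[[[[t1, t6], t3], t5], t4], t2] - [[[[[t1, t6], t4], t2], t3], t5] + [[[[[t1, t6], t4], t2], t5], t3] + [[[[[t1, t6], t5], t3], t2], t4] - [[[[[t1, t6], t5], t3], t4], t2]

In normal form, the first expression is [[[[[t1, t6], t2], t4], t3], t5] - [[[[[t1, t6], t2], t4], t5], t3] - [[[[[t1, t6], t3], t5], t2], t4] + [[[[[t1, t6], t3], t5], t4], t2] - [[[[[t1, t6], t4], t2], t3], t5] + [[[[[t1, t6], t4], t2], t5], t3] + [[[[[t1, t6], t5], t3], t2], t4] - [[[[[t1, t6], t5], t3], t4], t2]
In normal form, the second expression is [[[[[t1, t6], t2], t4], t3], t5] - [[[[[t1, t6], t2], t4], t5], t3] - [[[[[t1, t6], t3], t5], t2], t4] + [[[[[t1, t6], t3], t5], t4], t2] - [[[[[t1, t6], t4], t2], t3], t5] + [[[[[t1, t6], t4], t2], t5], t3] + [[[[[t1, t6], t5], t3], t2], t4] - [[[[[t1, t6], t5], t3], t4], t2]
One common form — equal.


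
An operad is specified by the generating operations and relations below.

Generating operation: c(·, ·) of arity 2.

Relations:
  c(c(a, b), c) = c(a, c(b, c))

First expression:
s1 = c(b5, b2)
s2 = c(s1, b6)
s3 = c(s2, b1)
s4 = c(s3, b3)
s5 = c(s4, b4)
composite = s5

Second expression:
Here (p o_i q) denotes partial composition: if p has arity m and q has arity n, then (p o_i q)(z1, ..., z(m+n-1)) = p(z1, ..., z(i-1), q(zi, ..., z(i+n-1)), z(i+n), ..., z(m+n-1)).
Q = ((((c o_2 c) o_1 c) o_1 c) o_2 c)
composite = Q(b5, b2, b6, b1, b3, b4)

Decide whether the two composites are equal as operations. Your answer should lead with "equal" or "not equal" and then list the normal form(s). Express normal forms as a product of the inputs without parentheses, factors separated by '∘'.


equal: each reduces to b5 ∘ b2 ∘ b6 ∘ b1 ∘ b3 ∘ b4

The first composite normalizes to b5 ∘ b2 ∘ b6 ∘ b1 ∘ b3 ∘ b4
The second composite normalizes to b5 ∘ b2 ∘ b6 ∘ b1 ∘ b3 ∘ b4
Both agree, so they are equal.


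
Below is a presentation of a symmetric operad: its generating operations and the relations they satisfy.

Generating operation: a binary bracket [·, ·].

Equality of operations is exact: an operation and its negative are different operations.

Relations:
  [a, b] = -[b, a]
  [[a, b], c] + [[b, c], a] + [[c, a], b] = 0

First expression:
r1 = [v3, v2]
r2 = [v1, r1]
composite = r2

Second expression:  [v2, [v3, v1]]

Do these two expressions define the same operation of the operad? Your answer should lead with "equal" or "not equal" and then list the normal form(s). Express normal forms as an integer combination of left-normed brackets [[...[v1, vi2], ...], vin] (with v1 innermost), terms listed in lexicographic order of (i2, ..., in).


not equal; the first gives -[[v1, v2], v3] + [[v1, v3], v2] and the second [[v1, v3], v2]

In normal form, the first expression is -[[v1, v2], v3] + [[v1, v3], v2]
In normal form, the second expression is [[v1, v3], v2]
They disagree, so not equal.


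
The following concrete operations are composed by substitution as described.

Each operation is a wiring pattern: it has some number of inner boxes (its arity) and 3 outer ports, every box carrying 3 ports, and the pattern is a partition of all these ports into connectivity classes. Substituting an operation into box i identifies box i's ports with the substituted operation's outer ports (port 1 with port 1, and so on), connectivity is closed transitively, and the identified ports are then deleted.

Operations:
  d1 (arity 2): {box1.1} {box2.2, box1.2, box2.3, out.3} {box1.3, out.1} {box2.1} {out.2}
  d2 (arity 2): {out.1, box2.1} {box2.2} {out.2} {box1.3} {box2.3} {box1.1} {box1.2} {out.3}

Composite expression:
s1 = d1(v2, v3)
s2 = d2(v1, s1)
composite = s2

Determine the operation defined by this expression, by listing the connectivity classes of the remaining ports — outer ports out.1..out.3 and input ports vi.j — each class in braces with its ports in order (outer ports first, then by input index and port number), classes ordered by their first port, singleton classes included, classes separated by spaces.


{out.1, v2.3} {out.2} {out.3} {v1.1} {v1.2} {v1.3} {v2.1} {v2.2, v3.2, v3.3} {v3.1}

Connectivity passes through glued d2-boundaries; trace each wire chain.
d1 over (v2, v3) gives {out.1, v2.3} {out.2} {out.3, v2.2, v3.2, v3.3} {v2.1} {v3.1}, out.j being that stage's outer ports
d2 over (v1, v2, v3) gives {out.1, v2.3} {out.2} {out.3} {v1.1} {v1.2} {v1.3} {v2.1} {v2.2, v3.2, v3.3} {v3.1}, out.j being that stage's outer ports


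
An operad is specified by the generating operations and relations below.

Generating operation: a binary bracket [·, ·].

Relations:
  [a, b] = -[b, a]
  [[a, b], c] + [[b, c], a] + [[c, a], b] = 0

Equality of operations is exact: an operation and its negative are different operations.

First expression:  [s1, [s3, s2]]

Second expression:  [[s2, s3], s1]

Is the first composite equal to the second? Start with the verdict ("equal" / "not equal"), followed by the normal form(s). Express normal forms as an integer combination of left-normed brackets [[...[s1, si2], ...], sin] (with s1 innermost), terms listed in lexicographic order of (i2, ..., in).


equal — both sides give -[[s1, s2], s3] + [[s1, s3], s2]

The first expression, normalized: -[[s1, s2], s3] + [[s1, s3], s2]
The second expression, normalized: -[[s1, s2], s3] + [[s1, s3], s2]
Both agree, so they are equal.


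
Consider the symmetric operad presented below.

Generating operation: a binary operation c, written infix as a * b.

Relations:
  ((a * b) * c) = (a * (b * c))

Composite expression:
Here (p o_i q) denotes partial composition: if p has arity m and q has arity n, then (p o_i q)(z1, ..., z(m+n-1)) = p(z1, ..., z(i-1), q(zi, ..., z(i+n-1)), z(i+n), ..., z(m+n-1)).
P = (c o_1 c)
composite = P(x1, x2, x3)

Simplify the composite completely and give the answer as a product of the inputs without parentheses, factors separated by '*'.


Under associativity of c, the answer is the x's in reading order.
(x1 * x2) unparenthesizes to x1 * x2
((x1 * x2) * x3) unparenthesizes to x1 * x2 * x3

x1 * x2 * x3


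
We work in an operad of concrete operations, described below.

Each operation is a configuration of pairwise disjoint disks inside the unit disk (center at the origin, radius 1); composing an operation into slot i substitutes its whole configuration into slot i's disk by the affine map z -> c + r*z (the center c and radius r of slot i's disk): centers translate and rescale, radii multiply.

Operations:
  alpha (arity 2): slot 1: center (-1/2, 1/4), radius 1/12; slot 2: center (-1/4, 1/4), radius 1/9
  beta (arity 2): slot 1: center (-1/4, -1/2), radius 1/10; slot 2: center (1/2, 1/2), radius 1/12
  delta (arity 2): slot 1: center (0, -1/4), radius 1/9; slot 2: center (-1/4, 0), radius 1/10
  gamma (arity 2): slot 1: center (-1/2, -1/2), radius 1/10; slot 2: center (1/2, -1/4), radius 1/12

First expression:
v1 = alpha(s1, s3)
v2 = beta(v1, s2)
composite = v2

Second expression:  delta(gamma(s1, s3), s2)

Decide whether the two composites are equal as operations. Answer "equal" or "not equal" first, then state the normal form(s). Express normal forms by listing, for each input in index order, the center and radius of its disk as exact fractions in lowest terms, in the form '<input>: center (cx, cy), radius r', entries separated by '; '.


not equal: they reduce to s1: center (-3/10, -19/40), radius 1/120; s2: center (1/2, 1/2), radius 1/12; s3: center (-11/40, -19/40), radius 1/90 and s1: center (-1/18, -11/36), radius 1/90; s2: center (-1/4, 0), radius 1/10; s3: center (1/18, -5/18), radius 1/108

Reducing the first expression gives s1: center (-3/10, -19/40), radius 1/120; s2: center (1/2, 1/2), radius 1/12; s3: center (-11/40, -19/40), radius 1/90
Reducing the second expression gives s1: center (-1/18, -11/36), radius 1/90; s2: center (-1/4, 0), radius 1/10; s3: center (1/18, -5/18), radius 1/108
They disagree, so not equal.


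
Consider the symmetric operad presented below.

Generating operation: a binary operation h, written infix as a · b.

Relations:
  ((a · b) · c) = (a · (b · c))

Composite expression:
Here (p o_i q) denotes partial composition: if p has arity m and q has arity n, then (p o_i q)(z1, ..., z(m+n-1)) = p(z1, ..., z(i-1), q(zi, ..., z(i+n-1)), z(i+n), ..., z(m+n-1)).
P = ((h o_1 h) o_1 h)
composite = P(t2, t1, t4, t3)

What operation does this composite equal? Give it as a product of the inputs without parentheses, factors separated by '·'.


Under associativity of h, the answer is the t's in reading order.
(t2 · t1) unparenthesizes to t2 · t1
((t2 · t1) · t4) unparenthesizes to t2 · t1 · t4
(((t2 · t1) · t4) · t3) unparenthesizes to t2 · t1 · t4 · t3

t2 · t1 · t4 · t3


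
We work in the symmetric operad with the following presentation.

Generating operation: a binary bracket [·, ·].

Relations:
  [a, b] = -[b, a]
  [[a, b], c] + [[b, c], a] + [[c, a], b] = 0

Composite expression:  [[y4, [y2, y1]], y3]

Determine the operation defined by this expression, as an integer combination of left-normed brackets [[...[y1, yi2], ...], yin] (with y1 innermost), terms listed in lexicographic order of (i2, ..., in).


[[[y1, y2], y4], y3]

Expand each bracket as ab - ba; the y1-initial words give the coefficients.
Composite bracket: [[y4, [y2, y1]], y3]
Expanding via [a, b] = ab - ba: 8 signed words (2^3 = 8).
Only words starting with y1 matter:
  y1y2y4y3 appears with sign +1, giving the term +[[[y1, y2], y4], y3]
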